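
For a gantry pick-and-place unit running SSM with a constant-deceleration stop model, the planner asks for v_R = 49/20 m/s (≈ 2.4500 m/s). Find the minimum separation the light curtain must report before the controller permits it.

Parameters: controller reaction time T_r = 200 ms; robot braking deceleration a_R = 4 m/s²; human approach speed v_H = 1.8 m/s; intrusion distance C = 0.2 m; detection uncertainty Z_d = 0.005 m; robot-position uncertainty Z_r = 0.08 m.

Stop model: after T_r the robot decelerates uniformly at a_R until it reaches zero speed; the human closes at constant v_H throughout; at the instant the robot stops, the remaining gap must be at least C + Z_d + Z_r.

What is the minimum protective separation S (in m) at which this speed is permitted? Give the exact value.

braking lasts T_s = (49/20)/4 = 0.6125 s
reaction-phase robot travel = 2.4500·0.2000 = 0.4900 m
braking distance = 2.4500²/(2·4.0000) = 0.7503 m
human closes 1.8000·0.8125 = 1.4625 m
residual clearance needed = 0.2000+0.0050+0.0800 = 0.2850 m
S_min ≈ 0.4900+0.7503+1.4625+0.2850  ⇒  S_min = 9561/3200 m

S_min = 9561/3200 m = 2.9878 m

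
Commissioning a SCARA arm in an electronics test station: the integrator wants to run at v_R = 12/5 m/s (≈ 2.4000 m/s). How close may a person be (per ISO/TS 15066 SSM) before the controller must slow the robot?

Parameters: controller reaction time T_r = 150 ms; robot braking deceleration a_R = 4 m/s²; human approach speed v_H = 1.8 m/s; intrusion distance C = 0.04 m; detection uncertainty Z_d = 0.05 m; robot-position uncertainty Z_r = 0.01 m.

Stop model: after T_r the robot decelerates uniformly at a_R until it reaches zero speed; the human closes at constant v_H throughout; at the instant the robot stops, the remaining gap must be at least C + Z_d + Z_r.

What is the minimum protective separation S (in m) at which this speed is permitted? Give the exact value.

stop time T_s = (12/5)/4 = 0.6000 s
robot covers v_R·T_r = 2.4000·0.1500 = 0.3600 m before braking
robot under decel: 2.4000²/(2·4.0000) = 0.7200 m
human over T_r+T_s: 1.8000·(0.1500+0.6000) = 1.3500 m
residual clearance needed = 0.0400+0.0500+0.0100 = 0.1000 m
S_min ≈ 0.3600+0.7200+1.3500+0.1000  ⇒  S_min = 253/100 m

S_min = 253/100 m = 2.5300 m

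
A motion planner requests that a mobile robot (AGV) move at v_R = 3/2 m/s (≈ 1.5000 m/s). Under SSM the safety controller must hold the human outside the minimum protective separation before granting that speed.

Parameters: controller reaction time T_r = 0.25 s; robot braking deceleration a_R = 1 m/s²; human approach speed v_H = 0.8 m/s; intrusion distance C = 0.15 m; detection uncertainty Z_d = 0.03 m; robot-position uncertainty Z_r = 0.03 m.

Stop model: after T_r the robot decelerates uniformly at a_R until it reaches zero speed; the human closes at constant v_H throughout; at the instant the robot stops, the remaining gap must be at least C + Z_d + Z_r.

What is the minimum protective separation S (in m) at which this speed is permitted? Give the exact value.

stop time T_s = (3/2)/1 = 1.5000 s
robot covers v_R·T_r = 1.5000·0.2500 = 0.3750 m before braking
braking distance = 1.5000²/(2·1.0000) = 1.1250 m
person approaches 0.8000·(0.2500+1.5000) = 1.4000 m
C+Z_d+Z_r = 0.1500+0.0300+0.0300 = 0.2100 m
S_min ≈ 0.3750+1.1250+1.4000+0.2100  ⇒  S_min = 311/100 m

S_min = 311/100 m = 3.1100 m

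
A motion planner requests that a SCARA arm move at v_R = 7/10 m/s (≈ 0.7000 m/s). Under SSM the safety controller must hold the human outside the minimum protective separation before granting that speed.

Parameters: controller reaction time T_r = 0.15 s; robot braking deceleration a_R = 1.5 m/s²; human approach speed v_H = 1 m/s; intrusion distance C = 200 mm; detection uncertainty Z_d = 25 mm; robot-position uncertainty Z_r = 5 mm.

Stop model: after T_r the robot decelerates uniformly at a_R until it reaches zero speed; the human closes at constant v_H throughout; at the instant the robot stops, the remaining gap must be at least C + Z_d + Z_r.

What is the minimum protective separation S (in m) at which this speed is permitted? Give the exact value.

T_s = v_R/a_R = (7/10)/(3/2) = 0.4667 s
robot covers v_R·T_r = 0.7000·0.1500 = 0.1050 m before braking
robot covers 0.7000·0.4667 − ½·1.5000·0.4667² = 0.1633 m while stopping
person approaches 1.0000·(0.1500+0.4667) = 0.6167 m
residual clearance needed = 0.2000+0.0250+0.0050 = 0.2300 m
S_min ≈ 0.1050+0.1633+0.6167+0.2300  ⇒  S_min = 223/200 m

S_min = 223/200 m = 1.1150 m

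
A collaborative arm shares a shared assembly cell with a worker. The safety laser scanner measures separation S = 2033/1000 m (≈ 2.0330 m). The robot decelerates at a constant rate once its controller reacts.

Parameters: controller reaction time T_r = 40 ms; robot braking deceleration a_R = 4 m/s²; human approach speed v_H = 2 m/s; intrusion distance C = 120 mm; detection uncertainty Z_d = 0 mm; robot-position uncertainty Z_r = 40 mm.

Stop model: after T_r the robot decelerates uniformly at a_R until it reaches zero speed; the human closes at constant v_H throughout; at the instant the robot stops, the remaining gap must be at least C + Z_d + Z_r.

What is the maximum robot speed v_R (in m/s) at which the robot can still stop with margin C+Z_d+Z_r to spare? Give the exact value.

collect terms ⇒ (1/8)·v_R² + (27/50)·v_R + (-1793/1000) = 0
  disc = (27/50)² − 4·(1/8)·(-1793/1000) = 11881/10000 ; √disc = 109/100
  v_R = (−(27/50) + 109/100) / (2·(1/8)) = 11/5 m/s
check:
T_s = v_R/a_R = (11/5)/4 = 0.5500 s
robot covers v_R·T_r = 2.2000·0.0400 = 0.0880 m before braking
robot under decel: 2.2000²/(2·4.0000) = 0.6050 m
human over T_r+T_s: 2.0000·(0.0400+0.5500) = 1.1800 m
C+Z_d+Z_r = 0.1200+0.0000+0.0400 = 0.1600 m
sum ≈ 0.0880+0.6050+1.1800+0.1600 ≈ 2.0330 m = S ✓

v_R_max = 11/5 m/s = 2.2000 m/s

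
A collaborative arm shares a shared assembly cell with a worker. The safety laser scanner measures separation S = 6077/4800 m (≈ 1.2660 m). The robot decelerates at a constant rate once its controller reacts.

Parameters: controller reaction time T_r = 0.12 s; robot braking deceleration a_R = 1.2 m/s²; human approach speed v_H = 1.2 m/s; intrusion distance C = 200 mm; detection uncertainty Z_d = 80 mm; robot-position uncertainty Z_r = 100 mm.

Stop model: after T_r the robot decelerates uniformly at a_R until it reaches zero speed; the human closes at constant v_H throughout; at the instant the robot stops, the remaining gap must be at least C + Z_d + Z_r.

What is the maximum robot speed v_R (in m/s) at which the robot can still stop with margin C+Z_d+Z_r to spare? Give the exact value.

v_R_max = 11/20 m/s = 0.5500 m/s

quadratic (5/12)·v² + (28/25)·v + (-17809/24000) = 0
  disc = (28/25)² − 4·(5/12)·(-17809/24000) = 896809/360000 ; √disc = 947/600
  v_R = (−(28/25) + 947/600) / (2·(5/12)) = 11/20 m/s
check:
stop time T_s = (11/20)/(6/5) = 0.4583 s
robot covers v_R·T_r = 0.5500·0.1200 = 0.0660 m before braking
braking distance = 0.5500²/(2·1.2000) = 0.1260 m
person approaches 1.2000·(0.1200+0.4583) = 0.6940 m
residual clearance needed = 0.2000+0.0800+0.1000 = 0.3800 m
sum ≈ 0.0660+0.1260+0.6940+0.3800 ≈ 1.2660 m = S ✓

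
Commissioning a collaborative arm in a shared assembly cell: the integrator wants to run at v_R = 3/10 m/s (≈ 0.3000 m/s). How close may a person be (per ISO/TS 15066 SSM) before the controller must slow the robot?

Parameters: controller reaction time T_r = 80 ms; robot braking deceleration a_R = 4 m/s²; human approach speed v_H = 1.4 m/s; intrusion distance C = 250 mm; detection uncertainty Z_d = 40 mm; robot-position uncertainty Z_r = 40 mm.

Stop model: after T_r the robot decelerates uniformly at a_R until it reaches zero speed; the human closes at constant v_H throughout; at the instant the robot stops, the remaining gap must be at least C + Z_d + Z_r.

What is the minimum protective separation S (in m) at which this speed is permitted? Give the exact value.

S_min = 2329/4000 m = 0.5823 m

T_s = v_R/a_R = (3/10)/4 = 0.0750 s
robot in T_r: 0.3000·0.0800 = 0.0240 m
robot under decel: 0.3000²/(2·4.0000) = 0.0112 m
human over T_r+T_s: 1.4000·(0.0800+0.0750) = 0.2170 m
margins: 0.2500+0.0400+0.0400 = 0.3300 m
S_min ≈ 0.0240+0.0112+0.2170+0.3300  ⇒  S_min = 2329/4000 m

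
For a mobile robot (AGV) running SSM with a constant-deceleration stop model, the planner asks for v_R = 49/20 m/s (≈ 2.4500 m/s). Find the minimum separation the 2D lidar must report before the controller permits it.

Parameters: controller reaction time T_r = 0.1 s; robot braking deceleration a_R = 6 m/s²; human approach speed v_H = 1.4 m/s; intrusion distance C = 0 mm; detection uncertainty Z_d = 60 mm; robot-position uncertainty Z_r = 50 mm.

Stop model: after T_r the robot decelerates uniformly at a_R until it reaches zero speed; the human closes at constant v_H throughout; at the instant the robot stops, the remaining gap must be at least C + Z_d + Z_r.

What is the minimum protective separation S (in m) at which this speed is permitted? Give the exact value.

S_min = 2507/1600 m = 1.5669 m

T_s = v_R/a_R = (49/20)/6 = 0.4083 s
reaction-phase robot travel = 2.4500·0.1000 = 0.2450 m
robot covers 2.4500·0.4083 − ½·6.0000·0.4083² = 0.5002 m while stopping
human over T_r+T_s: 1.4000·(0.1000+0.4083) = 0.7117 m
C+Z_d+Z_r = 0.0000+0.0600+0.0500 = 0.1100 m
S_min ≈ 0.2450+0.5002+0.7117+0.1100  ⇒  S_min = 2507/1600 m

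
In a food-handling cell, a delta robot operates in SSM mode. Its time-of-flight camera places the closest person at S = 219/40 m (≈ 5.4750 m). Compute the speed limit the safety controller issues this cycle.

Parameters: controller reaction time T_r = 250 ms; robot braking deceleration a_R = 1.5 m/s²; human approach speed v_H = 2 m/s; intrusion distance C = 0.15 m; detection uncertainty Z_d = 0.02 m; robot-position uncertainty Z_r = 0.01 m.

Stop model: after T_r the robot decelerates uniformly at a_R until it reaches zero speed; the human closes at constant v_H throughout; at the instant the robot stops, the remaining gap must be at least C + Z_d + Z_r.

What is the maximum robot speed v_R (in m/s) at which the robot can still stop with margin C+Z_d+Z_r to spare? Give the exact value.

v_R_max = 21/10 m/s = 2.1000 m/s

at the boundary: (1/3)·v² + (19/12)·v + (-959/200) = 0
  disc = (19/12)² − 4·(1/3)·(-959/200) = 32041/3600 ; √disc = 179/60
  v_R = (−(19/12) + 179/60) / (2·(1/3)) = 21/10 m/s
check:
T_s = v_R/a_R = (21/10)/(3/2) = 1.4000 s
robot covers v_R·T_r = 2.1000·0.2500 = 0.5250 m before braking
braking distance = 2.1000²/(2·1.5000) = 1.4700 m
human over T_r+T_s: 2.0000·(0.2500+1.4000) = 3.3000 m
C+Z_d+Z_r = 0.1500+0.0200+0.0100 = 0.1800 m
sum ≈ 0.5250+1.4700+3.3000+0.1800 ≈ 5.4750 m = S ✓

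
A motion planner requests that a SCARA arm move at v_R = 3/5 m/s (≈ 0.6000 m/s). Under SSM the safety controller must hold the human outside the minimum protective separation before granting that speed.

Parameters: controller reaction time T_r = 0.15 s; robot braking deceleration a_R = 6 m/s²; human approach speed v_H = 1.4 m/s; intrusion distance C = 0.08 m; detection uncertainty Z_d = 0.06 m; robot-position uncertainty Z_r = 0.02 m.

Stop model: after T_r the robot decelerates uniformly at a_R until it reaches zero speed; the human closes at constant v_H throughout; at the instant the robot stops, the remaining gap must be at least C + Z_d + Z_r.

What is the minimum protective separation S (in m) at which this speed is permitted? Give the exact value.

braking lasts T_s = (3/5)/6 = 0.1000 s
robot in T_r: 0.6000·0.1500 = 0.0900 m
robot covers 0.6000·0.1000 − ½·6.0000·0.1000² = 0.0300 m while stopping
person approaches 1.4000·(0.1500+0.1000) = 0.3500 m
C+Z_d+Z_r = 0.0800+0.0600+0.0200 = 0.1600 m
S_min ≈ 0.0900+0.0300+0.3500+0.1600  ⇒  S_min = 63/100 m

S_min = 63/100 m = 0.6300 m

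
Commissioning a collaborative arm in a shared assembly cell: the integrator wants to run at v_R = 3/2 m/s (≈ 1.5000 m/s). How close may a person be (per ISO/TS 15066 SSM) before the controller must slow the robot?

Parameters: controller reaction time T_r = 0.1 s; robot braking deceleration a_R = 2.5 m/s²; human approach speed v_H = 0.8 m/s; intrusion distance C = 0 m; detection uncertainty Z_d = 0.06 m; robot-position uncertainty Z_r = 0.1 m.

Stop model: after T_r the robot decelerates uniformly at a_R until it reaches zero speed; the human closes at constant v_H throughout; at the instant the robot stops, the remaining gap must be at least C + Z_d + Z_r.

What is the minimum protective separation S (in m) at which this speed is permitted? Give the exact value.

S_min = 33/25 m = 1.3200 m

T_s = v_R/a_R = (3/2)/(5/2) = 0.6000 s
robot covers v_R·T_r = 1.5000·0.1000 = 0.1500 m before braking
robot covers 1.5000·0.6000 − ½·2.5000·0.6000² = 0.4500 m while stopping
human over T_r+T_s: 0.8000·(0.1000+0.6000) = 0.5600 m
margins: 0.0000+0.0600+0.1000 = 0.1600 m
S_min ≈ 0.1500+0.4500+0.5600+0.1600  ⇒  S_min = 33/25 m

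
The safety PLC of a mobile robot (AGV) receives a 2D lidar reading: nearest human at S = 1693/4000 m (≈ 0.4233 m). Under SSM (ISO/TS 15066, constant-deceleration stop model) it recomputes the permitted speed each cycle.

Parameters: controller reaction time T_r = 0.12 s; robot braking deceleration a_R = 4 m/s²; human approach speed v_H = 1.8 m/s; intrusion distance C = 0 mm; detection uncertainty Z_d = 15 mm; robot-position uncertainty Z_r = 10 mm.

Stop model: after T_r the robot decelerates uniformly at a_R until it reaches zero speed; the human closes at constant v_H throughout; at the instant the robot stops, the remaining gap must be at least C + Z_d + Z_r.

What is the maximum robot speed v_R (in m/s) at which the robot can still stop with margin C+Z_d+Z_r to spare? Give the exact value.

quadratic (1/8)·v² + (57/100)·v + (-729/4000) = 0
  disc = (57/100)² − 4·(1/8)·(-729/4000) = 16641/40000 ; √disc = 129/200
  v_R = (−(57/100) + 129/200) / (2·(1/8)) = 3/10 m/s
check:
T_s = v_R/a_R = (3/10)/4 = 0.0750 s
robot in T_r: 0.3000·0.1200 = 0.0360 m
robot covers 0.3000·0.0750 − ½·4.0000·0.0750² = 0.0112 m while stopping
person approaches 1.8000·(0.1200+0.0750) = 0.3510 m
C+Z_d+Z_r = 0.0000+0.0150+0.0100 = 0.0250 m
sum ≈ 0.0360+0.0112+0.3510+0.0250 ≈ 0.4233 m = S ✓

v_R_max = 3/10 m/s = 0.3000 m/s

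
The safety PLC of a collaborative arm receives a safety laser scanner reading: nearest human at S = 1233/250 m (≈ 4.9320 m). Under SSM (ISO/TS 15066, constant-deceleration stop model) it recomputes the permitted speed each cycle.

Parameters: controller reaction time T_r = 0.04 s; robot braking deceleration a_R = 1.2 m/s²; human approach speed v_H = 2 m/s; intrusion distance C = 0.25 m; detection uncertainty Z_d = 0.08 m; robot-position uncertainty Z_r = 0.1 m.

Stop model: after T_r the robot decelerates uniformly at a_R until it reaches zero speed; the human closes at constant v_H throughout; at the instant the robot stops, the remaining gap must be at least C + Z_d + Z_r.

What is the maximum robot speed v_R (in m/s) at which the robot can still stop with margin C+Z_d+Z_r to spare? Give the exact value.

collect terms ⇒ (5/12)·v_R² + (128/75)·v_R + (-2211/500) = 0
  disc = (128/75)² − 4·(5/12)·(-2211/500) = 231361/22500 ; √disc = 481/150
  v_R = (−(128/75) + 481/150) / (2·(5/12)) = 9/5 m/s
check:
stop time T_s = (9/5)/(6/5) = 1.5000 s
reaction-phase robot travel = 1.8000·0.0400 = 0.0720 m
robot under decel: 1.8000²/(2·1.2000) = 1.3500 m
human over T_r+T_s: 2.0000·(0.0400+1.5000) = 3.0800 m
margins: 0.2500+0.0800+0.1000 = 0.4300 m
sum ≈ 0.0720+1.3500+3.0800+0.4300 ≈ 4.9320 m = S ✓

v_R_max = 9/5 m/s = 1.8000 m/s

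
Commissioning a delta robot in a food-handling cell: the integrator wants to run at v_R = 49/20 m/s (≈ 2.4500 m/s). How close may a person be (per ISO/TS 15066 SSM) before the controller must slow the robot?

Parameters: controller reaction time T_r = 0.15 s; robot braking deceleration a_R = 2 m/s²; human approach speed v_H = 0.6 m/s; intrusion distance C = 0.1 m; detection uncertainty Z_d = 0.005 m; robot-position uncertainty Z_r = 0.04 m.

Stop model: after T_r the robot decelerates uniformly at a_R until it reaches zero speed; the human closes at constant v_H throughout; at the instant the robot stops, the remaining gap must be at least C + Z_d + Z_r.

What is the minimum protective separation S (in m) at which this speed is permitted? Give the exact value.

T_s = v_R/a_R = (49/20)/2 = 1.2250 s
robot in T_r: 2.4500·0.1500 = 0.3675 m
robot under decel: 2.4500²/(2·2.0000) = 1.5006 m
human over T_r+T_s: 0.6000·(0.1500+1.2250) = 0.8250 m
residual clearance needed = 0.1000+0.0050+0.0400 = 0.1450 m
S_min ≈ 0.3675+1.5006+0.8250+0.1450  ⇒  S_min = 4541/1600 m

S_min = 4541/1600 m = 2.8381 m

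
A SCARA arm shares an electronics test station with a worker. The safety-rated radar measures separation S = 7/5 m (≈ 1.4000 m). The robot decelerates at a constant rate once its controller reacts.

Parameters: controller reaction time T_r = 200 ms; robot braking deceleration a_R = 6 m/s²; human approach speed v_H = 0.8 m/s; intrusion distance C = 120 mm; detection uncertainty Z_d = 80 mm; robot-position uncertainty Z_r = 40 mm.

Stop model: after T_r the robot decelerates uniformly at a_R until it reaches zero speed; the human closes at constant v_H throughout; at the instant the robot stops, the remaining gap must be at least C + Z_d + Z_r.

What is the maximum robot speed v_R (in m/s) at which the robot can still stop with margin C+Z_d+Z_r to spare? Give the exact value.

v_R_max = 2 m/s = 2.0000 m/s

quadratic (1/12)·v² + (1/3)·v + (-1) = 0
  disc = (1/3)² − 4·(1/12)·(-1) = 4/9 ; √disc = 2/3
  v_R = (−(1/3) + 2/3) / (2·(1/12)) = 2 m/s
check:
T_s = v_R/a_R = 2/6 = 0.3333 s
reaction-phase robot travel = 2.0000·0.2000 = 0.4000 m
robot covers 2.0000·0.3333 − ½·6.0000·0.3333² = 0.3333 m while stopping
person approaches 0.8000·(0.2000+0.3333) = 0.4267 m
C+Z_d+Z_r = 0.1200+0.0800+0.0400 = 0.2400 m
sum ≈ 0.4000+0.3333+0.4267+0.2400 ≈ 1.4000 m = S ✓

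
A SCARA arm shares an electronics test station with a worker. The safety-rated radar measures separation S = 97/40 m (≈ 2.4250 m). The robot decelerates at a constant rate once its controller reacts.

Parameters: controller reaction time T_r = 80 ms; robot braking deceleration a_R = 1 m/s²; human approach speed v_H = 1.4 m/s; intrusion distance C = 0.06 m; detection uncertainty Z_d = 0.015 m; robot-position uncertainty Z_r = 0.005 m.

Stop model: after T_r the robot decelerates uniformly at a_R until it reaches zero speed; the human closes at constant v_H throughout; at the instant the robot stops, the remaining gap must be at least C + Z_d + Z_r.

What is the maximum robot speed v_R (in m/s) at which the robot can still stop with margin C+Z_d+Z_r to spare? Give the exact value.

at the boundary: (1/2)·v² + (37/25)·v + (-2233/1000) = 0
  disc = (37/25)² − 4·(1/2)·(-2233/1000) = 16641/2500 ; √disc = 129/50
  v_R = (−(37/25) + 129/50) / (2·(1/2)) = 11/10 m/s
check:
braking lasts T_s = (11/10)/1 = 1.1000 s
reaction-phase robot travel = 1.1000·0.0800 = 0.0880 m
robot under decel: 1.1000²/(2·1.0000) = 0.6050 m
human closes 1.4000·1.1800 = 1.6520 m
C+Z_d+Z_r = 0.0600+0.0150+0.0050 = 0.0800 m
sum ≈ 0.0880+0.6050+1.6520+0.0800 ≈ 2.4250 m = S ✓

v_R_max = 11/10 m/s = 1.1000 m/s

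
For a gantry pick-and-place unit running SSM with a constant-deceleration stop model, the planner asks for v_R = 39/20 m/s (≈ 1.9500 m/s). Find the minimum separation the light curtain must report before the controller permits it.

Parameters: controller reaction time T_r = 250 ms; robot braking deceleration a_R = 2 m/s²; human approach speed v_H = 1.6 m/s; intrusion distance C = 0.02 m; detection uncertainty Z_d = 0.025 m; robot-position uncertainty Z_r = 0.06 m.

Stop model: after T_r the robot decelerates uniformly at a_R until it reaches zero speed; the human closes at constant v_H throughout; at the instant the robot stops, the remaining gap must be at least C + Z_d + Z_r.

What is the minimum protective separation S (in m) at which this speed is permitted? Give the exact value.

S_min = 1121/320 m = 3.5031 m

braking lasts T_s = (39/20)/2 = 0.9750 s
reaction-phase robot travel = 1.9500·0.2500 = 0.4875 m
robot covers 1.9500·0.9750 − ½·2.0000·0.9750² = 0.9506 m while stopping
human over T_r+T_s: 1.6000·(0.2500+0.9750) = 1.9600 m
margins: 0.0200+0.0250+0.0600 = 0.1050 m
S_min ≈ 0.4875+0.9506+1.9600+0.1050  ⇒  S_min = 1121/320 m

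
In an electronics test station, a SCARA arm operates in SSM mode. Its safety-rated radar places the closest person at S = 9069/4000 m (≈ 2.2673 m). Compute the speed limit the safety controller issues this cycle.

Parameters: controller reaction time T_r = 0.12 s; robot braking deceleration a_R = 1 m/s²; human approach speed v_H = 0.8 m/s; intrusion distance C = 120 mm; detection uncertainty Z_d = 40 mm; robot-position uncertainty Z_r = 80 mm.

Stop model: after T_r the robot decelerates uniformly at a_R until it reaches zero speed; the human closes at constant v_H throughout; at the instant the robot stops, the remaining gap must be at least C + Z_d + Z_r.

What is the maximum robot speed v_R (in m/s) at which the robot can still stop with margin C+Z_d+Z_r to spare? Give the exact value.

v_R_max = 5/4 m/s = 1.2500 m/s

quadratic (1/2)·v² + (23/25)·v + (-309/160) = 0
  disc = (23/25)² − 4·(1/2)·(-309/160) = 47089/10000 ; √disc = 217/100
  v_R = (−(23/25) + 217/100) / (2·(1/2)) = 5/4 m/s
check:
stop time T_s = (5/4)/1 = 1.2500 s
robot covers v_R·T_r = 1.2500·0.1200 = 0.1500 m before braking
robot covers 1.2500·1.2500 − ½·1.0000·1.2500² = 0.7812 m while stopping
human closes 0.8000·1.3700 = 1.0960 m
C+Z_d+Z_r = 0.1200+0.0400+0.0800 = 0.2400 m
sum ≈ 0.1500+0.7812+1.0960+0.2400 ≈ 2.2673 m = S ✓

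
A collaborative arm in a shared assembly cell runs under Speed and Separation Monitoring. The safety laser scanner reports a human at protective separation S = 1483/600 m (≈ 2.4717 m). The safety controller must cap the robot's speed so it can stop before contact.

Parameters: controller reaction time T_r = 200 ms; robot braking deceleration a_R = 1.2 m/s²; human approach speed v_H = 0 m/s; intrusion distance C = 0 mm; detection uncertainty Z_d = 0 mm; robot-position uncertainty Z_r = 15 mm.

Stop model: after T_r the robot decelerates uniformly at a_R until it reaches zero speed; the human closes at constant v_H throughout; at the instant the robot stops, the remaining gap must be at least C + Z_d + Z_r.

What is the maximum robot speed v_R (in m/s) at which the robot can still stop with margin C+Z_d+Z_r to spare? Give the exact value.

collect terms ⇒ (5/12)·v_R² + (1/5)·v_R + (-737/300) = 0
  disc = (1/5)² − 4·(5/12)·(-737/300) = 3721/900 ; √disc = 61/30
  v_R = (−(1/5) + 61/30) / (2·(5/12)) = 11/5 m/s
check:
T_s = v_R/a_R = (11/5)/(6/5) = 1.8333 s
robot covers v_R·T_r = 2.2000·0.2000 = 0.4400 m before braking
braking distance = 2.2000²/(2·1.2000) = 2.0167 m
human closes 0.0000·2.0333 = 0.0000 m
C+Z_d+Z_r = 0.0000+0.0000+0.0150 = 0.0150 m
sum ≈ 0.4400+2.0167+0.0000+0.0150 ≈ 2.4717 m = S ✓

v_R_max = 11/5 m/s = 2.2000 m/s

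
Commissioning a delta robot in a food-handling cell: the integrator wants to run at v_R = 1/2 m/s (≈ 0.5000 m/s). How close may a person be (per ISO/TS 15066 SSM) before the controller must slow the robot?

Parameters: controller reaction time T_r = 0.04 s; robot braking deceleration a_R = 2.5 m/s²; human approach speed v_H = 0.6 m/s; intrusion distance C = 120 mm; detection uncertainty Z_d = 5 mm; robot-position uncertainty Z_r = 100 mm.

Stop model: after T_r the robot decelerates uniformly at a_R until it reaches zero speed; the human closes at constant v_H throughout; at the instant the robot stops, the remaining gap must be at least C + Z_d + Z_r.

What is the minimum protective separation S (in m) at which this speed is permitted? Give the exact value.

S_min = 439/1000 m = 0.4390 m

T_s = v_R/a_R = (1/2)/(5/2) = 0.2000 s
reaction-phase robot travel = 0.5000·0.0400 = 0.0200 m
braking distance = 0.5000²/(2·2.5000) = 0.0500 m
human closes 0.6000·0.2400 = 0.1440 m
residual clearance needed = 0.1200+0.0050+0.1000 = 0.2250 m
S_min ≈ 0.0200+0.0500+0.1440+0.2250  ⇒  S_min = 439/1000 m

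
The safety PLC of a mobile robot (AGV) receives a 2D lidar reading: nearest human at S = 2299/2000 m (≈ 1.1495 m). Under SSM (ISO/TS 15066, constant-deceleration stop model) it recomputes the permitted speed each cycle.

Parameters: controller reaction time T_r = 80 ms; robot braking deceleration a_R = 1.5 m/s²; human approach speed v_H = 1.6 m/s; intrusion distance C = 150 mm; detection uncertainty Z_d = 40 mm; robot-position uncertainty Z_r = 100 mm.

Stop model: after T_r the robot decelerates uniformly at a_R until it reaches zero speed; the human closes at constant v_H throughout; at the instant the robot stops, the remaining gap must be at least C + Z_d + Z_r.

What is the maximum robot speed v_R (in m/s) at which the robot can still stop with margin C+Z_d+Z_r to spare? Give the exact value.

v_R_max = 11/20 m/s = 0.5500 m/s

at the boundary: (1/3)·v² + (86/75)·v + (-1463/2000) = 0
  disc = (86/75)² − 4·(1/3)·(-1463/2000) = 51529/22500 ; √disc = 227/150
  v_R = (−(86/75) + 227/150) / (2·(1/3)) = 11/20 m/s
check:
stop time T_s = (11/20)/(3/2) = 0.3667 s
robot in T_r: 0.5500·0.0800 = 0.0440 m
robot under decel: 0.5500²/(2·1.5000) = 0.1008 m
human closes 1.6000·0.4467 = 0.7147 m
residual clearance needed = 0.1500+0.0400+0.1000 = 0.2900 m
sum ≈ 0.0440+0.1008+0.7147+0.2900 ≈ 1.1495 m = S ✓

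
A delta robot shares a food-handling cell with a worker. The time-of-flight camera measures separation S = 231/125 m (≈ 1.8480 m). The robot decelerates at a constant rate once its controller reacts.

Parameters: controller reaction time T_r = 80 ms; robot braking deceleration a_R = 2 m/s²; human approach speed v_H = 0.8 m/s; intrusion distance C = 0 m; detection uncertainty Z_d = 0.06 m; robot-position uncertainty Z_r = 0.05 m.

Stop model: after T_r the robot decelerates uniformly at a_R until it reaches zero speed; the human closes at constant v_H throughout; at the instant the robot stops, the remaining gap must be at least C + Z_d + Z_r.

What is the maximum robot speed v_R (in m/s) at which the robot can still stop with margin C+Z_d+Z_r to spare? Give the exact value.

v_R_max = 9/5 m/s = 1.8000 m/s

quadratic (1/4)·v² + (12/25)·v + (-837/500) = 0
  disc = (12/25)² − 4·(1/4)·(-837/500) = 4761/2500 ; √disc = 69/50
  v_R = (−(12/25) + 69/50) / (2·(1/4)) = 9/5 m/s
check:
stop time T_s = (9/5)/2 = 0.9000 s
robot covers v_R·T_r = 1.8000·0.0800 = 0.1440 m before braking
braking distance = 1.8000²/(2·2.0000) = 0.8100 m
human over T_r+T_s: 0.8000·(0.0800+0.9000) = 0.7840 m
residual clearance needed = 0.0000+0.0600+0.0500 = 0.1100 m
sum ≈ 0.1440+0.8100+0.7840+0.1100 ≈ 1.8480 m = S ✓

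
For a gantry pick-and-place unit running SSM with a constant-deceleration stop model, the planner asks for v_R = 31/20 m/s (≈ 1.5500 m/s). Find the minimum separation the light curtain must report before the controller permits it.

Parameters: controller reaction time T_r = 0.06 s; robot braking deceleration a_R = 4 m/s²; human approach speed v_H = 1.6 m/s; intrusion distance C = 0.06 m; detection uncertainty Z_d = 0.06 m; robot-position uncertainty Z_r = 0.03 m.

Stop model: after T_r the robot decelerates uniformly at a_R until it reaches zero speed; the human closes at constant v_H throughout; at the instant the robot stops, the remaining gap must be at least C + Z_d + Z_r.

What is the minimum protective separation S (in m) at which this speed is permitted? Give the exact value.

braking lasts T_s = (31/20)/4 = 0.3875 s
reaction-phase robot travel = 1.5500·0.0600 = 0.0930 m
robot under decel: 1.5500²/(2·4.0000) = 0.3003 m
human closes 1.6000·0.4475 = 0.7160 m
margins: 0.0600+0.0600+0.0300 = 0.1500 m
S_min ≈ 0.0930+0.3003+0.7160+0.1500  ⇒  S_min = 20149/16000 m

S_min = 20149/16000 m = 1.2593 m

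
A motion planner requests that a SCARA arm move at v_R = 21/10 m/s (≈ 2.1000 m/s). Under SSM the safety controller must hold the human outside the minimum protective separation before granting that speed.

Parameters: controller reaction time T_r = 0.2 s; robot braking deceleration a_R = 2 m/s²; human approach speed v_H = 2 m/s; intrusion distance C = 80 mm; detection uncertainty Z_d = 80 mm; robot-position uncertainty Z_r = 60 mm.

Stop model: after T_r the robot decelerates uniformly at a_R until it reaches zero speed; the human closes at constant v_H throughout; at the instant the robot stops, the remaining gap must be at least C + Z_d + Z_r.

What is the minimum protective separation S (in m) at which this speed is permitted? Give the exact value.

stop time T_s = (21/10)/2 = 1.0500 s
reaction-phase robot travel = 2.1000·0.2000 = 0.4200 m
braking distance = 2.1000²/(2·2.0000) = 1.1025 m
human closes 2.0000·1.2500 = 2.5000 m
C+Z_d+Z_r = 0.0800+0.0800+0.0600 = 0.2200 m
S_min ≈ 0.4200+1.1025+2.5000+0.2200  ⇒  S_min = 1697/400 m

S_min = 1697/400 m = 4.2425 m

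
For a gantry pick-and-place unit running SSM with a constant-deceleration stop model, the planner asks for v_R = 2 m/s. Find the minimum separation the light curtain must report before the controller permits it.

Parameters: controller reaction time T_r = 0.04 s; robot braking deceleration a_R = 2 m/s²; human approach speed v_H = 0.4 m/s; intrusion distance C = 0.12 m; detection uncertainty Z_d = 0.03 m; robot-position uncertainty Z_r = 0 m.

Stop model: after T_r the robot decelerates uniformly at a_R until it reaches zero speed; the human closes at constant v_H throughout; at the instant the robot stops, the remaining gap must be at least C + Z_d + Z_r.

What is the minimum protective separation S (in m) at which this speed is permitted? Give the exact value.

S_min = 823/500 m = 1.6460 m

braking lasts T_s = 2/2 = 1.0000 s
robot in T_r: 2.0000·0.0400 = 0.0800 m
robot under decel: 2.0000²/(2·2.0000) = 1.0000 m
human over T_r+T_s: 0.4000·(0.0400+1.0000) = 0.4160 m
C+Z_d+Z_r = 0.1200+0.0300+0.0000 = 0.1500 m
S_min ≈ 0.0800+1.0000+0.4160+0.1500  ⇒  S_min = 823/500 m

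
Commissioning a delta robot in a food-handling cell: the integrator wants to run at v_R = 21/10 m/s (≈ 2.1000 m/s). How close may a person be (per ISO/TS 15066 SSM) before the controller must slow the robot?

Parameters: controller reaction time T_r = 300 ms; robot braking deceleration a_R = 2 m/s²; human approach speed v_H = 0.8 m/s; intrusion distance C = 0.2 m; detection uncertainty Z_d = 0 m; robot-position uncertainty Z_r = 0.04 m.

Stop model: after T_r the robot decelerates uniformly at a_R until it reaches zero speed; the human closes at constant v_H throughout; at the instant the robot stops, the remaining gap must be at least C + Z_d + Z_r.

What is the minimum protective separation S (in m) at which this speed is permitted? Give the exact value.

stop time T_s = (21/10)/2 = 1.0500 s
reaction-phase robot travel = 2.1000·0.3000 = 0.6300 m
braking distance = 2.1000²/(2·2.0000) = 1.1025 m
person approaches 0.8000·(0.3000+1.0500) = 1.0800 m
margins: 0.2000+0.0000+0.0400 = 0.2400 m
S_min ≈ 0.6300+1.1025+1.0800+0.2400  ⇒  S_min = 1221/400 m

S_min = 1221/400 m = 3.0525 m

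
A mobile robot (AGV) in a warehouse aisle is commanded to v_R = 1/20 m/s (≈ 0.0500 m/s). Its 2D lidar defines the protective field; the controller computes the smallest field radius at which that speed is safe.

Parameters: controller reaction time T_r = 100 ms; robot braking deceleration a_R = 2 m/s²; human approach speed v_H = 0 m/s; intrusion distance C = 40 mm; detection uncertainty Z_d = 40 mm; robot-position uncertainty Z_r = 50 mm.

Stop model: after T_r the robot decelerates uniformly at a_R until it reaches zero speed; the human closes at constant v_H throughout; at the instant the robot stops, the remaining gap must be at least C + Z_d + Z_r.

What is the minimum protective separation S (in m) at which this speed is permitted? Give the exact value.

T_s = v_R/a_R = (1/20)/2 = 0.0250 s
robot covers v_R·T_r = 0.0500·0.1000 = 0.0050 m before braking
robot under decel: 0.0500²/(2·2.0000) = 0.0006 m
human over T_r+T_s: 0.0000·(0.1000+0.0250) = 0.0000 m
C+Z_d+Z_r = 0.0400+0.0400+0.0500 = 0.1300 m
S_min ≈ 0.0050+0.0006+0.0000+0.1300  ⇒  S_min = 217/1600 m

S_min = 217/1600 m = 0.1356 m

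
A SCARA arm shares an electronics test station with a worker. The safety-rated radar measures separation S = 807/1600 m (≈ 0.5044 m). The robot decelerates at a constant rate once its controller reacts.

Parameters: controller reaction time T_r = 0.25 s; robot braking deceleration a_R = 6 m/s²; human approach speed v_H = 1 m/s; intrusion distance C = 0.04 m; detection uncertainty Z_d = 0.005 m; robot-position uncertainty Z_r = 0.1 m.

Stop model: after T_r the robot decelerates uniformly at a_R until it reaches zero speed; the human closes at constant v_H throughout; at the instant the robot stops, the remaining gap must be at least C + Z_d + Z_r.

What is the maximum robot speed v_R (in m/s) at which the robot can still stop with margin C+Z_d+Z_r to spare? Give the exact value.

v_R_max = 1/4 m/s = 0.2500 m/s

quadratic (1/12)·v² + (5/12)·v + (-7/64) = 0
  disc = (5/12)² − 4·(1/12)·(-7/64) = 121/576 ; √disc = 11/24
  v_R = (−(5/12) + 11/24) / (2·(1/12)) = 1/4 m/s
check:
braking lasts T_s = (1/4)/6 = 0.0417 s
reaction-phase robot travel = 0.2500·0.2500 = 0.0625 m
braking distance = 0.2500²/(2·6.0000) = 0.0052 m
person approaches 1.0000·(0.2500+0.0417) = 0.2917 m
margins: 0.0400+0.0050+0.1000 = 0.1450 m
sum ≈ 0.0625+0.0052+0.2917+0.1450 ≈ 0.5044 m = S ✓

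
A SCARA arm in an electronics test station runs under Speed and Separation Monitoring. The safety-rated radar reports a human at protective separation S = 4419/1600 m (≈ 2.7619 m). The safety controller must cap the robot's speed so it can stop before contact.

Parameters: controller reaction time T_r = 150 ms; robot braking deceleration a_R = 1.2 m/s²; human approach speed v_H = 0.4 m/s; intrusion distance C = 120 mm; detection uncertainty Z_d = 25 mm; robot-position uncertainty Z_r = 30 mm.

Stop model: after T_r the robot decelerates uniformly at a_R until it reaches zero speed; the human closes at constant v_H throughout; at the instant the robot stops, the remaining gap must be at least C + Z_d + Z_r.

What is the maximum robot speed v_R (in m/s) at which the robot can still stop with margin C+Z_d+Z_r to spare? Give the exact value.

at the boundary: (5/12)·v² + (29/60)·v + (-4043/1600) = 0
  disc = (29/60)² − 4·(5/12)·(-4043/1600) = 64009/14400 ; √disc = 253/120
  v_R = (−(29/60) + 253/120) / (2·(5/12)) = 39/20 m/s
check:
T_s = v_R/a_R = (39/20)/(6/5) = 1.6250 s
robot in T_r: 1.9500·0.1500 = 0.2925 m
robot under decel: 1.9500²/(2·1.2000) = 1.5844 m
human over T_r+T_s: 0.4000·(0.1500+1.6250) = 0.7100 m
C+Z_d+Z_r = 0.1200+0.0250+0.0300 = 0.1750 m
sum ≈ 0.2925+1.5844+0.7100+0.1750 ≈ 2.7619 m = S ✓

v_R_max = 39/20 m/s = 1.9500 m/s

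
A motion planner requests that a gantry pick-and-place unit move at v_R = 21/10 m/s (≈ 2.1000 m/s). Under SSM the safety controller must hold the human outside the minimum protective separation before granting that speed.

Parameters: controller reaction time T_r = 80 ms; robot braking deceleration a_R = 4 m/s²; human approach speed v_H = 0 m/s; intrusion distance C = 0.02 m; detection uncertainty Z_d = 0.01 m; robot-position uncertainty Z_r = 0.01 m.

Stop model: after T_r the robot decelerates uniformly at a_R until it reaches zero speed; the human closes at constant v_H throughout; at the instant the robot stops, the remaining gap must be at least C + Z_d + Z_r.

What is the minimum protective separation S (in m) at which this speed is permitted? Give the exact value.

braking lasts T_s = (21/10)/4 = 0.5250 s
robot in T_r: 2.1000·0.0800 = 0.1680 m
robot covers 2.1000·0.5250 − ½·4.0000·0.5250² = 0.5513 m while stopping
human closes 0.0000·0.6050 = 0.0000 m
residual clearance needed = 0.0200+0.0100+0.0100 = 0.0400 m
S_min ≈ 0.1680+0.5513+0.0000+0.0400  ⇒  S_min = 3037/4000 m

S_min = 3037/4000 m = 0.7592 m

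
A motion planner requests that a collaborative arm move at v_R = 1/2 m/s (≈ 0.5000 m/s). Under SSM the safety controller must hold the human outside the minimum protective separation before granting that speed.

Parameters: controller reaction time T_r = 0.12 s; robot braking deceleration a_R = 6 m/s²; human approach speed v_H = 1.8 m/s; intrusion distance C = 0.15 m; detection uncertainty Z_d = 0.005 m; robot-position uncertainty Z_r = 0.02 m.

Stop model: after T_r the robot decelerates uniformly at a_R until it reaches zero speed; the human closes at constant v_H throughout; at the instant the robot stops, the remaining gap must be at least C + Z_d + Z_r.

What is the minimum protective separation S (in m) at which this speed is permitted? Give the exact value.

S_min = 3731/6000 m = 0.6218 m

stop time T_s = (1/2)/6 = 0.0833 s
reaction-phase robot travel = 0.5000·0.1200 = 0.0600 m
braking distance = 0.5000²/(2·6.0000) = 0.0208 m
person approaches 1.8000·(0.1200+0.0833) = 0.3660 m
C+Z_d+Z_r = 0.1500+0.0050+0.0200 = 0.1750 m
S_min ≈ 0.0600+0.0208+0.3660+0.1750  ⇒  S_min = 3731/6000 m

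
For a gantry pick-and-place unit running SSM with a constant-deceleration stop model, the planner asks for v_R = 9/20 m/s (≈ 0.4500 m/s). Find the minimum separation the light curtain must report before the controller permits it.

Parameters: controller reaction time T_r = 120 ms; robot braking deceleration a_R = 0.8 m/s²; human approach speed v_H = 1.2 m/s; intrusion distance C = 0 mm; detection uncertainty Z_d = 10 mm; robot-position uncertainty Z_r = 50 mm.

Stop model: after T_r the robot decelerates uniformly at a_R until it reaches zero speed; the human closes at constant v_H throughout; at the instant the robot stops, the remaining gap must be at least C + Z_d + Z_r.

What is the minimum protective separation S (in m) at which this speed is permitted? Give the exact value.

S_min = 16953/16000 m = 1.0596 m

T_s = v_R/a_R = (9/20)/(4/5) = 0.5625 s
reaction-phase robot travel = 0.4500·0.1200 = 0.0540 m
robot under decel: 0.4500²/(2·0.8000) = 0.1266 m
person approaches 1.2000·(0.1200+0.5625) = 0.8190 m
C+Z_d+Z_r = 0.0000+0.0100+0.0500 = 0.0600 m
S_min ≈ 0.0540+0.1266+0.8190+0.0600  ⇒  S_min = 16953/16000 m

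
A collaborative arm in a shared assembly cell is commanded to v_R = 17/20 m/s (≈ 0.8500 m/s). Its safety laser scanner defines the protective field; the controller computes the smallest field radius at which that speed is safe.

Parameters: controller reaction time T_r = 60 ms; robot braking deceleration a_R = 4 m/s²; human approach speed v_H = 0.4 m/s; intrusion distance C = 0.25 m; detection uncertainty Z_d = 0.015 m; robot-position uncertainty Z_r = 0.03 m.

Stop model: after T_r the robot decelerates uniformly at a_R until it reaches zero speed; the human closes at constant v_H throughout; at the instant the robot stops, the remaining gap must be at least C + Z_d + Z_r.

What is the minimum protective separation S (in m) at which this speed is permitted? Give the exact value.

T_s = v_R/a_R = (17/20)/4 = 0.2125 s
robot in T_r: 0.8500·0.0600 = 0.0510 m
braking distance = 0.8500²/(2·4.0000) = 0.0903 m
person approaches 0.4000·(0.0600+0.2125) = 0.1090 m
margins: 0.2500+0.0150+0.0300 = 0.2950 m
S_min ≈ 0.0510+0.0903+0.1090+0.2950  ⇒  S_min = 349/640 m

S_min = 349/640 m = 0.5453 m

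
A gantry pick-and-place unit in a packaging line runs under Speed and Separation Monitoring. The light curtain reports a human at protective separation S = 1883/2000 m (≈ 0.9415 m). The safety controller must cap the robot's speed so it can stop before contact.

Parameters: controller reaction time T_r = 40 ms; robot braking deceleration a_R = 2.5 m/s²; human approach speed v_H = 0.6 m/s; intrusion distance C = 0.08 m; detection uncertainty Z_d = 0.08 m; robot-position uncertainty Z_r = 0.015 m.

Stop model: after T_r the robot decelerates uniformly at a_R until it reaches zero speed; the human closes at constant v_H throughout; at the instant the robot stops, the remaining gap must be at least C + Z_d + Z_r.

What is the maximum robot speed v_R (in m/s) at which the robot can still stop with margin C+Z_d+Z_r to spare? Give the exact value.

v_R_max = 27/20 m/s = 1.3500 m/s

collect terms ⇒ (1/5)·v_R² + (7/25)·v_R + (-297/400) = 0
  disc = (7/25)² − 4·(1/5)·(-297/400) = 1681/2500 ; √disc = 41/50
  v_R = (−(7/25) + 41/50) / (2·(1/5)) = 27/20 m/s
check:
braking lasts T_s = (27/20)/(5/2) = 0.5400 s
reaction-phase robot travel = 1.3500·0.0400 = 0.0540 m
braking distance = 1.3500²/(2·2.5000) = 0.3645 m
person approaches 0.6000·(0.0400+0.5400) = 0.3480 m
residual clearance needed = 0.0800+0.0800+0.0150 = 0.1750 m
sum ≈ 0.0540+0.3645+0.3480+0.1750 ≈ 0.9415 m = S ✓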